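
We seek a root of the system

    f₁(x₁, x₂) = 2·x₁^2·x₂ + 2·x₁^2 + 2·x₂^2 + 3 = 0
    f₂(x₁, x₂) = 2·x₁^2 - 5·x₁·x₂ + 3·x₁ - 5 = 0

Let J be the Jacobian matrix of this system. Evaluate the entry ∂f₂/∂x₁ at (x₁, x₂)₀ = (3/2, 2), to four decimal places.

∂f₂/∂x₁ = 4·x₁ - 5·x₂ + 3.
At (3/2, 2) this is -1.0000.

-1.0000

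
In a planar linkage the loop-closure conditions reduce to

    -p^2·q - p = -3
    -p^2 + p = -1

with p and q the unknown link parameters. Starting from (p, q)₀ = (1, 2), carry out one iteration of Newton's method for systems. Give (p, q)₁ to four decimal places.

(2.0000, -3.0000)

At (1, 2): F = (0.0000, 1.0000).
Jacobian J = [[-2·p·q - 1, -p^2], [-2·p + 1, 0]].
At the point, J = [[-5.0000, -1.0000], [-1.0000, 0.0000]] (det J = -1.0000).
Solving J·Δ = −F gives Δ = (1.0000, -5.0000).
Then the next iterate is (p, q)₁ = (2.0000, -3.0000).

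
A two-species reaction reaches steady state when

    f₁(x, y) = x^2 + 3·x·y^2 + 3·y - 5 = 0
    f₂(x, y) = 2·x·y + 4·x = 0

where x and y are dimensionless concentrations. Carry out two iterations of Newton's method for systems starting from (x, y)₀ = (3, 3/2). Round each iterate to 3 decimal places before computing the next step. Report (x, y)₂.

(0.093, 2.870)

At (3, 3/2): F = (28.750, 21.000).
Jacobian J = [[2·x + 3·y^2, 6·x·y + 3], [2·y + 4, 2·x]].
At the point, J = [[12.750, 30.000], [7.000, 6.000]] (det J = -133.500).
Solving J·Δ = −F gives Δ = (-3.427, 0.498).
Then the next iterate is (x, y)₁ = (-0.427, 1.998).
Round to (-0.427, 1.998) and repeat: F = (-3.93743, -3.41429), J = [[11.12201, -2.11888], [7.996, -0.854]].
Δ = (0.520, 0.872), so (x, y)₂ = (0.093, 2.870).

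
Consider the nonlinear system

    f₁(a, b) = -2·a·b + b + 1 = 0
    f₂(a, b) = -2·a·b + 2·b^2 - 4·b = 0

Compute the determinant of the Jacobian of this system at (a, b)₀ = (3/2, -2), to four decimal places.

J = [[-2·b, -2·a + 1], [-2·b, -2·a + 4·b - 4]].
At the point, J = [[4.0000, -2.0000], [4.0000, -15.0000]].
det J = -52.0000.

-52.0000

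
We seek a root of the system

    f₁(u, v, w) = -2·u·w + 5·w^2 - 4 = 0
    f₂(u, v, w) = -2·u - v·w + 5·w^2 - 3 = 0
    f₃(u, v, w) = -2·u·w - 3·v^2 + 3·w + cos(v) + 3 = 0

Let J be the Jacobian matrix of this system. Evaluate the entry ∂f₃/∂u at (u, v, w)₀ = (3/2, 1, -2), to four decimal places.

∂f₃/∂u = -2·w.
At (3/2, 1, -2) this is 4.0000.

4.0000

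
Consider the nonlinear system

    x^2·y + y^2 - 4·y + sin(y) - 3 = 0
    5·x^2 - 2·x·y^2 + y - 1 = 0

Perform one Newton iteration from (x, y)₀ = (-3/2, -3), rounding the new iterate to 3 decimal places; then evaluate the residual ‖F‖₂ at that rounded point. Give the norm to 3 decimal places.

10.893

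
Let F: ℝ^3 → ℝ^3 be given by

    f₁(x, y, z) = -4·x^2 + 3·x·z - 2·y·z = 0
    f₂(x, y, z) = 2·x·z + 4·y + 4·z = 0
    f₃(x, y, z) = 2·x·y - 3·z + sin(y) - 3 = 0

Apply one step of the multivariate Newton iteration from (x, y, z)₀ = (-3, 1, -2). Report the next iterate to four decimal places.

(-1.6965, 0.6745, -1.2581)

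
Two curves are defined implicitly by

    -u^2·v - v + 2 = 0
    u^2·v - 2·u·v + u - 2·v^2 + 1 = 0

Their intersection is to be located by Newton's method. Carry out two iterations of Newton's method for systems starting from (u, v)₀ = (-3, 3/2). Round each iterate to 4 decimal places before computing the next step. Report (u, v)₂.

(-1.0454, 1.2711)

At (-3, 3/2): F = (-13.0000, 16.0000).
Jacobian J = [[-2·u·v, -u^2 - 1], [2·u·v - 2·v + 1, u^2 - 2·u - 4·v]].
At the point, J = [[9.0000, -10.0000], [-11.0000, 9.0000]] (det J = -29.0000).
Solving J·Δ = −F gives Δ = (1.4828, 0.0345).
Then the next iterate is (u, v)₁ = (-1.5172, 1.5345).
Round to (-1.5172, 1.5345) and repeat: F = (-3.066759, 2.961965), J = [[4.656287, -3.301896], [-6.725287, -0.801704]].
Δ = (0.4718, -0.2634), so (u, v)₂ = (-1.0454, 1.2711).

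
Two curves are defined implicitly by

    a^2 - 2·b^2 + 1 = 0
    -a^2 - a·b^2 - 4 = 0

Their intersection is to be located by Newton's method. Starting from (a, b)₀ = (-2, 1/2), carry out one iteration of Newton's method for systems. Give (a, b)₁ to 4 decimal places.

(-14.0000, 26.7500)

At (-2, 1/2): F = (4.5000, -7.5000).
Jacobian J = [[2·a, -4·b], [-2·a - b^2, -2·a·b]].
At the point, J = [[-4.0000, -2.0000], [3.7500, 2.0000]] (det J = -0.5000).
Solving J·Δ = −F gives Δ = (-12.0000, 26.2500).
Then the next iterate is (a, b)₁ = (-14.0000, 26.7500).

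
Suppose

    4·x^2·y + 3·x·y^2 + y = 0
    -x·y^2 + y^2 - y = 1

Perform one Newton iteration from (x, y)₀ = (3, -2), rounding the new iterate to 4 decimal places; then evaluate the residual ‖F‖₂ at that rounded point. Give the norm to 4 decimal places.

At (3, -2): F = (-38.0000, -7.0000).
Jacobian J = [[8·x·y + 3·y^2, 4·x^2 + 6·x·y + 1], [-y^2, -2·x·y + 2·y - 1]].
At the point, J = [[-36.0000, 1.0000], [-4.0000, 7.0000]] (det J = -248.0000).
Solving J·Δ = −F gives Δ = (-1.0444, 0.4032).
Then the next iterate is (x, y)₁ = (1.9556, -1.5968).
Re-evaluating at (1.9556, -1.5968): F = (-11.064833, -1.839760), so ‖F‖₂ = 11.2167.

11.2167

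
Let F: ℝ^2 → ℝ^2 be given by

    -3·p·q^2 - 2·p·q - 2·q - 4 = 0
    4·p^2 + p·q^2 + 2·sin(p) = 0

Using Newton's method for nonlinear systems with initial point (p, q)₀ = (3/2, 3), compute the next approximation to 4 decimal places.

(0.8457, 1.8154)

At (3/2, 3): F = (-59.5000, 24.494990).
Jacobian J = [[-3·q^2 - 2·q, -6·p·q - 2·p - 2], [8·p + q^2 + 2·cos(p), 2·p·q]].
At the point, J = [[-33.0000, -32.0000], [21.141474, 9.0000]] (det J = 379.527181).
Solving J·Δ = −F gives Δ = (-0.6543, -1.1846).
Then the next iterate is (p, q)₁ = (0.8457, 1.8154).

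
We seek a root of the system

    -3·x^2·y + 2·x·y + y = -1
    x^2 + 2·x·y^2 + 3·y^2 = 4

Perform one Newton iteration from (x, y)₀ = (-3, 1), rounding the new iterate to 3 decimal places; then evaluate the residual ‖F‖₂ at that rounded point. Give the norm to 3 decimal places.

At (-3, 1): F = (-31.000, 2.000).
Jacobian J = [[-6·x·y + 2·y, -3·x^2 + 2·x + 1], [2·x + 2·y^2, 4·x·y + 6·y]].
At the point, J = [[20.000, -32.000], [-4.000, -6.000]] (det J = -248.000).
Solving J·Δ = −F gives Δ = (1.008, -0.339).
Then the next iterate is (x, y)₁ = (-1.992, 0.661).
Re-evaluating at (-1.992, 0.661): F = (-8.84109, -0.46187), so ‖F‖₂ = 8.853.

8.853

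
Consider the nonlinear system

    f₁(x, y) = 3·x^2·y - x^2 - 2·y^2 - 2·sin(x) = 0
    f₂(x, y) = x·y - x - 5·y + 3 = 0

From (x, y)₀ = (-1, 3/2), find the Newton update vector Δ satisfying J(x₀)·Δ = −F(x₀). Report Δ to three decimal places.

At (-1, 3/2): F = (0.68294, -5.000).
Jacobian J = [[6·x·y - 2·x - 2·cos(x), 3·x^2 - 4·y], [y - 1, x - 5]].
At the point, J = [[-8.08060, -3.000], [0.500, -6.000]] (det J = 49.98363).
Solving J·Δ = −F gives Δ = (0.382, -0.801).

(0.382, -0.801)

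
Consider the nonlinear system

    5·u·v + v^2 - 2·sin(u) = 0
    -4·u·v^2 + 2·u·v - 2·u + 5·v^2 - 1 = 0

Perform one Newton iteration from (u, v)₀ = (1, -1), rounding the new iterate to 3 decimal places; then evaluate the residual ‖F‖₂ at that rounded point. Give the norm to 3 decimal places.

2.420

At (1, -1): F = (-5.68294, -4.000).
Jacobian J = [[5·v - 2·cos(u), 5·u + 2·v], [-4·v^2 + 2·v - 2, -8·u·v + 2·u + 10·v]].
At the point, J = [[-6.08060, 3.000], [-8.000, 0.000]] (det J = 24.000).
Solving J·Δ = −F gives Δ = (-0.500, 0.881).
Then the next iterate is (u, v)₁ = (0.500, -0.119).
Re-evaluating at (0.500, -0.119): F = (-1.24219, -2.07652), so ‖F‖₂ = 2.420.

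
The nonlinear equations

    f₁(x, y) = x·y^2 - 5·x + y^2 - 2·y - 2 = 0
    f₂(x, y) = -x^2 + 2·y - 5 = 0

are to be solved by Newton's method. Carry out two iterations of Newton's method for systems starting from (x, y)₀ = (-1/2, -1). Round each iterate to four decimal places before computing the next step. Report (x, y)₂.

(-2.0762, 3.4167)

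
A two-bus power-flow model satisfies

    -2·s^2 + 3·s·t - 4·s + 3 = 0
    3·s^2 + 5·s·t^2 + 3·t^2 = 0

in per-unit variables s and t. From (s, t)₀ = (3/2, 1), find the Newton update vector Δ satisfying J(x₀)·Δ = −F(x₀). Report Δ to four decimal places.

At (3/2, 1): F = (-3.0000, 17.2500).
Jacobian J = [[-4·s + 3·t - 4, 3·s], [6·s + 5·t^2, 10·s·t + 6·t]].
At the point, J = [[-7.0000, 4.5000], [14.0000, 21.0000]] (det J = -210.0000).
Solving J·Δ = −F gives Δ = (-0.6696, -0.3750).

(-0.6696, -0.3750)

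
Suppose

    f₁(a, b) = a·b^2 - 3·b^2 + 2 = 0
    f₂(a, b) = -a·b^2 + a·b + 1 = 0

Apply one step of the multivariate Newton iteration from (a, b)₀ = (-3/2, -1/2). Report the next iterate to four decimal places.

(3.1429, -0.9524)

At (-3/2, -1/2): F = (0.8750, 2.1250).
Jacobian J = [[b^2, 2·a·b - 6·b], [-b^2 + b, -2·a·b + a]].
At the point, J = [[0.2500, 4.5000], [-0.7500, -3.0000]] (det J = 2.6250).
Solving J·Δ = −F gives Δ = (4.6429, -0.4524).
Then the next iterate is (a, b)₁ = (3.1429, -0.9524).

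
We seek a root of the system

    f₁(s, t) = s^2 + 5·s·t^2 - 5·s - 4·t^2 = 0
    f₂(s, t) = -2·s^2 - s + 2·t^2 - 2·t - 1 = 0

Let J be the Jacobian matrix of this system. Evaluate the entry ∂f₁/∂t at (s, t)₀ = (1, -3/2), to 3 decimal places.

∂f₁/∂t = 10·s·t - 8·t.
At (1, -3/2) this is -3.000.

-3.000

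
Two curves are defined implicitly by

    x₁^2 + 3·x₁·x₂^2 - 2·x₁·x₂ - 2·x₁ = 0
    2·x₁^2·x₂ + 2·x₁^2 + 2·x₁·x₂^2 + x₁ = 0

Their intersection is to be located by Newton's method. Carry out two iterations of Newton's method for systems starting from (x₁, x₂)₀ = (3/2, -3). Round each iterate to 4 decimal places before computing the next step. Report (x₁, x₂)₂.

(2.3076, 0.1584)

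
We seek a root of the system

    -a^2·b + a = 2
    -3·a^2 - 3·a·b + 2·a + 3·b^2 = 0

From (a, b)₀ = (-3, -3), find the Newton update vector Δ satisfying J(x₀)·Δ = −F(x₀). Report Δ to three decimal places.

(1.196, 0.186)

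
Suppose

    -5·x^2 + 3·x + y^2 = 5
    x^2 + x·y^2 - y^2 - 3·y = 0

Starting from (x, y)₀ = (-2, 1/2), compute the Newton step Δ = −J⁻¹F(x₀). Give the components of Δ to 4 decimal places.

At (-2, 1/2): F = (-30.7500, 1.7500).
Jacobian J = [[-10·x + 3, 2·y], [2·x + y^2, 2·x·y - 2·y - 3]].
At the point, J = [[23.0000, 1.0000], [-3.7500, -6.0000]] (det J = -134.2500).
Solving J·Δ = −F gives Δ = (1.3613, -0.5591).

(1.3613, -0.5591)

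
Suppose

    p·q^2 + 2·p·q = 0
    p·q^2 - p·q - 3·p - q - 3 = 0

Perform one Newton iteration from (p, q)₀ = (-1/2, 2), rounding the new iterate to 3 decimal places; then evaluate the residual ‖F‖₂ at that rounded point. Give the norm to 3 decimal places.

1.240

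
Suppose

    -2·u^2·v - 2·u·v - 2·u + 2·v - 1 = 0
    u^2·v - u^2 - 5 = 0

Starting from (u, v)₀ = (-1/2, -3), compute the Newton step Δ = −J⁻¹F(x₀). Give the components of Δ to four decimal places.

(1.2500, 4.0000)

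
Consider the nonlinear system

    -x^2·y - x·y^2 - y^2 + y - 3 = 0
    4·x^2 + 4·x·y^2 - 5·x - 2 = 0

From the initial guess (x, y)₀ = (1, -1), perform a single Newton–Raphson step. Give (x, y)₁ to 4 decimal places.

(2.0000, 0.0000)

At (1, -1): F = (-5.0000, 1.0000).
Jacobian J = [[-2·x·y - y^2, -x^2 - 2·x·y - 2·y + 1], [8·x + 4·y^2 - 5, 8·x·y]].
At the point, J = [[1.0000, 4.0000], [7.0000, -8.0000]] (det J = -36.0000).
Solving J·Δ = −F gives Δ = (1.0000, 1.0000).
Then the next iterate is (x, y)₁ = (2.0000, 0.0000).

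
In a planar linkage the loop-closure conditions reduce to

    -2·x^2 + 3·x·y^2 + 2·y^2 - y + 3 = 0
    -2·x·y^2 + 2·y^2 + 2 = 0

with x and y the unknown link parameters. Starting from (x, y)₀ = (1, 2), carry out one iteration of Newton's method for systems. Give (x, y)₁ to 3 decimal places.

(1.250, 0.895)

At (1, 2): F = (19.000, 2.000).
Jacobian J = [[-4·x + 3·y^2, 6·x·y + 4·y - 1], [-2·y^2, -4·x·y + 4·y]].
At the point, J = [[8.000, 19.000], [-8.000, 0.000]] (det J = 152.000).
Solving J·Δ = −F gives Δ = (0.250, -1.105).
Then the next iterate is (x, y)₁ = (1.250, 0.895).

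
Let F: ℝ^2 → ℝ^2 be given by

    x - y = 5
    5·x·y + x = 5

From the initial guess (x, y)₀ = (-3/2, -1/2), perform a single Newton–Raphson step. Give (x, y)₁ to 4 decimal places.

(3.1944, -1.8056)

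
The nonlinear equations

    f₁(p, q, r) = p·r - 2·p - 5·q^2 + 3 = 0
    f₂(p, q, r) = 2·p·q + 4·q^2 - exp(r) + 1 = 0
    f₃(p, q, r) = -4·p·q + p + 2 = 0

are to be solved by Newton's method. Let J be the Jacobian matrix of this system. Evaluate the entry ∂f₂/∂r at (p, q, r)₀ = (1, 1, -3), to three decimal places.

-0.050

∂f₂/∂r = -exp(r).
At (1, 1, -3) this is -0.050.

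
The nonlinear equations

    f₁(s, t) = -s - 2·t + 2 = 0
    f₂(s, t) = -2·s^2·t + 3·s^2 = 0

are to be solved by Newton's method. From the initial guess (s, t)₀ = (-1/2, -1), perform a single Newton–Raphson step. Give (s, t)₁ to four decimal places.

(-0.4737, 1.2368)

At (-1/2, -1): F = (4.5000, 1.2500).
Jacobian J = [[-1, -2], [-4·s·t + 6·s, -2·s^2]].
At the point, J = [[-1.0000, -2.0000], [-5.0000, -0.5000]] (det J = -9.5000).
Solving J·Δ = −F gives Δ = (0.0263, 2.2368).
Then the next iterate is (s, t)₁ = (-0.4737, 1.2368).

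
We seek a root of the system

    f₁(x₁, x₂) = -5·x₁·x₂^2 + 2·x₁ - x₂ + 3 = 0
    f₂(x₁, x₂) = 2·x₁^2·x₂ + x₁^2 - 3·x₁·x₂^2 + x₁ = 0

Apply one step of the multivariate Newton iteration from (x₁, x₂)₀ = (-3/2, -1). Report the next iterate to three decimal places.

At (-3/2, -1): F = (8.500, 0.750).
Jacobian J = [[-5·x₂^2 + 2, -10·x₁·x₂ - 1], [4·x₁·x₂ + 2·x₁ - 3·x₂^2 + 1, 2·x₁^2 - 6·x₁·x₂]].
At the point, J = [[-3.000, -16.000], [1.000, -4.500]] (det J = 29.500).
Solving J·Δ = −F gives Δ = (0.890, 0.364).
Then the next iterate is (x₁, x₂)₁ = (-0.610, -0.636).

(-0.610, -0.636)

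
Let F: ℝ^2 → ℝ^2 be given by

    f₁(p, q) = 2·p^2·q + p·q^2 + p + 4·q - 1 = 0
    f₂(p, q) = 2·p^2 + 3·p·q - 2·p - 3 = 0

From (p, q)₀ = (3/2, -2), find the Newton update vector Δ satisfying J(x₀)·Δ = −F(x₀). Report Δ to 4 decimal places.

(-0.7925, 1.9811)

At (3/2, -2): F = (-10.5000, -10.5000).
Jacobian J = [[4·p·q + q^2 + 1, 2·p^2 + 2·p·q + 4], [4·p + 3·q - 2, 3·p]].
At the point, J = [[-7.0000, 2.5000], [-2.0000, 4.5000]] (det J = -26.5000).
Solving J·Δ = −F gives Δ = (-0.7925, 1.9811).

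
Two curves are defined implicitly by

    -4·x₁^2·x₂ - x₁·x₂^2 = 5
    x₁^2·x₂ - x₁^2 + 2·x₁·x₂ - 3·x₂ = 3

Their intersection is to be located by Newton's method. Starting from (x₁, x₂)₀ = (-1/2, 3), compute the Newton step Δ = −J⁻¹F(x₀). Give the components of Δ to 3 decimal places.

At (-1/2, 3): F = (-3.500, -14.500).
Jacobian J = [[-8·x₁·x₂ - x₂^2, -4·x₁^2 - 2·x₁·x₂], [2·x₁·x₂ - 2·x₁ + 2·x₂, x₁^2 + 2·x₁ - 3]].
At the point, J = [[3.000, 2.000], [4.000, -3.750]] (det J = -19.250).
Solving J·Δ = −F gives Δ = (2.188, -1.532).

(2.188, -1.532)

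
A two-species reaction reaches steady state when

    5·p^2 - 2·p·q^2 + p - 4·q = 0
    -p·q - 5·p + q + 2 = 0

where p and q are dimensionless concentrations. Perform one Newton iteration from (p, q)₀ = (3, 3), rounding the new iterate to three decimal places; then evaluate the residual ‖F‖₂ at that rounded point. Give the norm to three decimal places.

At (3, 3): F = (-18.000, -19.000).
Jacobian J = [[10·p - 2·q^2 + 1, -4·p·q - 4], [-q - 5, -p + 1]].
At the point, J = [[13.000, -40.000], [-8.000, -2.000]] (det J = -346.000).
Solving J·Δ = −F gives Δ = (-2.092, -1.130).
Then the next iterate is (p, q)₁ = (0.908, 1.870).
Re-evaluating at (0.908, 1.870): F = (-8.80005, -2.36796), so ‖F‖₂ = 9.113.

9.113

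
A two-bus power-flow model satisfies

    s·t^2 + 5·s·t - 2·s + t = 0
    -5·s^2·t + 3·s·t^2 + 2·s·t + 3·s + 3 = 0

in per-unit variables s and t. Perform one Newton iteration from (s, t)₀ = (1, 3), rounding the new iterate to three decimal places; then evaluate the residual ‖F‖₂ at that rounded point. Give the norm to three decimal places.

10.797

At (1, 3): F = (25.000, 24.000).
Jacobian J = [[t^2 + 5·t - 2, 2·s·t + 5·s + 1], [-10·s·t + 3·t^2 + 2·t + 3, -5·s^2 + 6·s·t + 2·s]].
At the point, J = [[22.000, 12.000], [6.000, 15.000]] (det J = 258.000).
Solving J·Δ = −F gives Δ = (-0.337, -1.465).
Then the next iterate is (s, t)₁ = (0.663, 1.535).
Re-evaluating at (0.663, 1.535): F = (6.85970, 8.33725), so ‖F‖₂ = 10.797.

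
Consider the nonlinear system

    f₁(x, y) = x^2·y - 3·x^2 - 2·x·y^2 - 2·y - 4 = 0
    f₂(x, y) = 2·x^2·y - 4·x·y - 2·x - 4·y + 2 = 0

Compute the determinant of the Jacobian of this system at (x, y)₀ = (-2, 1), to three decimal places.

J = [[2·x·y - 6·x - 2·y^2, x^2 - 4·x·y - 2], [4·x·y - 4·y - 2, 2·x^2 - 4·x - 4]].
At the point, J = [[6.000, 10.000], [-14.000, 12.000]].
det J = 212.000.

212.000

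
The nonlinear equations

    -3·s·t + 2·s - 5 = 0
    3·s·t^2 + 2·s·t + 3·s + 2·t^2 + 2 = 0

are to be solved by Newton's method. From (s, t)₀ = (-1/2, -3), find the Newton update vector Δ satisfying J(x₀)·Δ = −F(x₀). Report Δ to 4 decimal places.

(0.3750, 4.2500)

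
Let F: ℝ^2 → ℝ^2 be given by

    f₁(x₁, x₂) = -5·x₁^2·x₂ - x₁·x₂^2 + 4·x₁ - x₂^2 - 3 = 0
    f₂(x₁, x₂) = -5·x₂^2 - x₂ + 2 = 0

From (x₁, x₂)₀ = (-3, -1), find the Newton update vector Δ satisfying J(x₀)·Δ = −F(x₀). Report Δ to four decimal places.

(0.7819, 0.2222)

At (-3, -1): F = (32.0000, -2.0000).
Jacobian J = [[-10·x₁·x₂ - x₂^2 + 4, -5·x₁^2 - 2·x₁·x₂ - 2·x₂], [0, -10·x₂ - 1]].
At the point, J = [[-27.0000, -49.0000], [0.0000, 9.0000]] (det J = -243.0000).
Solving J·Δ = −F gives Δ = (0.7819, 0.2222).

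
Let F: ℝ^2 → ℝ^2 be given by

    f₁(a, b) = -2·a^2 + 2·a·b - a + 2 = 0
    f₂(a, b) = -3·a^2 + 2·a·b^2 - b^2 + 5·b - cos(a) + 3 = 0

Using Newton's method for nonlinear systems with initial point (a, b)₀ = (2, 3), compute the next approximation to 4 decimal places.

(1.5689, 1.6766)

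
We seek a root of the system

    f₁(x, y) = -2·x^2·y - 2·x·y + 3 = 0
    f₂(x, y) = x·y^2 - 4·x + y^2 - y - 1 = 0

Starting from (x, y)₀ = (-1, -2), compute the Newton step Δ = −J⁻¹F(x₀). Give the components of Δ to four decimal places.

(0.7500, 5.0000)

At (-1, -2): F = (3.0000, 5.0000).
Jacobian J = [[-4·x·y - 2·y, -2·x^2 - 2·x], [y^2 - 4, 2·x·y + 2·y - 1]].
At the point, J = [[-4.0000, 0.0000], [0.0000, -1.0000]] (det J = 4.0000).
Solving J·Δ = −F gives Δ = (0.7500, 5.0000).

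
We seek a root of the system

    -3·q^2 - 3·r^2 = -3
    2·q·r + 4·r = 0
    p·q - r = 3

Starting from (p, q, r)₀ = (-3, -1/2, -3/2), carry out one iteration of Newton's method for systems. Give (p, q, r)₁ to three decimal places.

(0.000, -1.250, -0.750)

At (-3, -1/2, -3/2): F = (-4.500, -4.500, 0.000).
Jacobian J = [[0, -6·q, -6·r], [0, 2·r, 2·q + 4], [q, p, -1]].
At the point, J = [[0.000, 3.000, 9.000], [0.000, -3.000, 3.000], [-0.500, -3.000, -1.000]] (det J = -18.000).
Solving J·Δ = −F gives Δ = (3.000, -0.750, 0.750).
Then the next iterate is (p, q, r)₁ = (0.000, -1.250, -0.750).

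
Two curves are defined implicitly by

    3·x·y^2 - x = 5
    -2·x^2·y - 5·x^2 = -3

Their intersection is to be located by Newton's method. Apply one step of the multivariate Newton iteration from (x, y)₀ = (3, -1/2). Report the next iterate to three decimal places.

(2.085, -1.113)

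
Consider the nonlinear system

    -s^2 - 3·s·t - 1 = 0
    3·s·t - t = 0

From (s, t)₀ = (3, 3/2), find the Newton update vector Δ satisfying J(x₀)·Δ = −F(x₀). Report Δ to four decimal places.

At (3, 3/2): F = (-23.5000, 12.0000).
Jacobian J = [[-2·s - 3·t, -3·s], [3·t, 3·s - 1]].
At the point, J = [[-10.5000, -9.0000], [4.5000, 8.0000]] (det J = -43.5000).
Solving J·Δ = −F gives Δ = (-1.8391, -0.4655).

(-1.8391, -0.4655)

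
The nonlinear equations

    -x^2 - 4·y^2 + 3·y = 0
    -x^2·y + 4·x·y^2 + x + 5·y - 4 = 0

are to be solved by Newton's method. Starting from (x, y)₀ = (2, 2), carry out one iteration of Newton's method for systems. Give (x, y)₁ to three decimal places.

(-1.067, 1.867)

At (2, 2): F = (-14.000, 32.000).
Jacobian J = [[-2·x, -8·y + 3], [-2·x·y + 4·y^2 + 1, -x^2 + 8·x·y + 5]].
At the point, J = [[-4.000, -13.000], [9.000, 33.000]] (det J = -15.000).
Solving J·Δ = −F gives Δ = (-3.067, -0.133).
Then the next iterate is (x, y)₁ = (-1.067, 1.867).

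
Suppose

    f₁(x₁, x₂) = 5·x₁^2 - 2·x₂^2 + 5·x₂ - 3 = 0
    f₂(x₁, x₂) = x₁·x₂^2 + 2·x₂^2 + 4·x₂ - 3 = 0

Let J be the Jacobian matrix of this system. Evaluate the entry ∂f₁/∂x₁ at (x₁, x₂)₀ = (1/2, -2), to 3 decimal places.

5.000

∂f₁/∂x₁ = 10·x₁.
At (1/2, -2) this is 5.000.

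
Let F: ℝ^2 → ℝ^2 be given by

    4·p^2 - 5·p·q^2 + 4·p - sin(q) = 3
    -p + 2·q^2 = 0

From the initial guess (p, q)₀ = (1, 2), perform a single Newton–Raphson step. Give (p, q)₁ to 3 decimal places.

(1.117, 1.140)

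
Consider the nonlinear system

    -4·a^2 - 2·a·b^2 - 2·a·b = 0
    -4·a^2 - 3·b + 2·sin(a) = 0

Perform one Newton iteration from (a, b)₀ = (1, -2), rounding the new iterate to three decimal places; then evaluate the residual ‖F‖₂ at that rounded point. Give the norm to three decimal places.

3.406

At (1, -2): F = (-8.000, 3.68294).
Jacobian J = [[-8·a - 2·b^2 - 2·b, -4·a·b - 2·a], [-8·a + 2·cos(a), -3]].
At the point, J = [[-12.000, 6.000], [-6.91940, -3.000]] (det J = 77.51637).
Solving J·Δ = −F gives Δ = (-0.025, 1.284).
Then the next iterate is (a, b)₁ = (0.975, -0.716).
Re-evaluating at (0.975, -0.716): F = (-3.40598, 0.00090), so ‖F‖₂ = 3.406.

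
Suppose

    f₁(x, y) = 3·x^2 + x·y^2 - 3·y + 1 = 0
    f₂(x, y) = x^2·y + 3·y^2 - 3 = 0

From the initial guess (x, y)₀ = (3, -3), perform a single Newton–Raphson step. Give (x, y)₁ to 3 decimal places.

(1.971, -1.275)

At (3, -3): F = (64.000, -3.000).
Jacobian J = [[6·x + y^2, 2·x·y - 3], [2·x·y, x^2 + 6·y]].
At the point, J = [[27.000, -21.000], [-18.000, -9.000]] (det J = -621.000).
Solving J·Δ = −F gives Δ = (-1.029, 1.725).
Then the next iterate is (x, y)₁ = (1.971, -1.275).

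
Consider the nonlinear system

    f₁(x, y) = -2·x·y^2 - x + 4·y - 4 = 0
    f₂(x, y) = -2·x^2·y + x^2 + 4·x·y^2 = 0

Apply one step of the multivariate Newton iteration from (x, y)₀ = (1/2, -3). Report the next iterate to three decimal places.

(1.130, 0.747)

At (1/2, -3): F = (-25.500, 19.750).
Jacobian J = [[-2·y^2 - 1, -4·x·y + 4], [-4·x·y + 2·x + 4·y^2, -2·x^2 + 8·x·y]].
At the point, J = [[-19.000, 10.000], [43.000, -12.500]] (det J = -192.500).
Solving J·Δ = −F gives Δ = (0.630, 3.747).
Then the next iterate is (x, y)₁ = (1.130, 0.747).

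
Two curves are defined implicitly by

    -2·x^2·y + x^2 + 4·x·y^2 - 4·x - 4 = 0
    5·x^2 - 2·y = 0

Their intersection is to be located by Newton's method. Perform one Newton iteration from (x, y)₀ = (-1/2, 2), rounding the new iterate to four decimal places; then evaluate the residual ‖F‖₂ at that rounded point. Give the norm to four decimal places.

3.0020

At (-1/2, 2): F = (-10.7500, -2.7500).
Jacobian J = [[-4·x·y + 2·x + 4·y^2 - 4, -2·x^2 + 8·x·y], [10·x, -2]].
At the point, J = [[15.0000, -8.5000], [-5.0000, -2.0000]] (det J = -72.5000).
Solving J·Δ = −F gives Δ = (-0.0259, -1.3103).
Then the next iterate is (x, y)₁ = (-0.5259, 0.6897).
Re-evaluating at (-0.5259, 0.6897): F = (-3.001984, 0.003454), so ‖F‖₂ = 3.0020.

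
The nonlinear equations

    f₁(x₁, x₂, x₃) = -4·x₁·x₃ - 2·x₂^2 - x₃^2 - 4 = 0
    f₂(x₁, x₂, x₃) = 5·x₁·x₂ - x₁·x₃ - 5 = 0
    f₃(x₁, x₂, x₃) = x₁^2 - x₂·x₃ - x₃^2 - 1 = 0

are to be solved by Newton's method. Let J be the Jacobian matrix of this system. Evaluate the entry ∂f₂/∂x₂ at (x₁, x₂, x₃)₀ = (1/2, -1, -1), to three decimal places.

∂f₂/∂x₂ = 5·x₁.
At (1/2, -1, -1) this is 2.500.

2.500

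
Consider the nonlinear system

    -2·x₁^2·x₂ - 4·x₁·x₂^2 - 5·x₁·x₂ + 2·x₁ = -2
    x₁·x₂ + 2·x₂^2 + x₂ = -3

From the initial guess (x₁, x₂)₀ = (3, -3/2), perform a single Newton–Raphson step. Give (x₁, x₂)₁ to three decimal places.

At (3, -3/2): F = (30.500, 1.500).
Jacobian J = [[-4·x₁·x₂ - 4·x₂^2 - 5·x₂ + 2, -2·x₁^2 - 8·x₁·x₂ - 5·x₁], [x₂, x₁ + 4·x₂ + 1]].
At the point, J = [[18.500, 3.000], [-1.500, -2.000]] (det J = -32.500).
Solving J·Δ = −F gives Δ = (-2.015, 2.262).
Then the next iterate is (x₁, x₂)₁ = (0.985, 0.762).

(0.985, 0.762)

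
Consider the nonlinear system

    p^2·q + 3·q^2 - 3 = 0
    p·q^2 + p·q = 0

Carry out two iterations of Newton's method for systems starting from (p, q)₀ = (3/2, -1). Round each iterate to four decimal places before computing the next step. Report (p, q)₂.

(0.3750, -1.0000)

At (3/2, -1): F = (-2.2500, 0.0000).
Jacobian J = [[2·p·q, p^2 + 6·q], [q^2 + q, 2·p·q + p]].
At the point, J = [[-3.0000, -3.7500], [0.0000, -1.5000]] (det J = 4.5000).
Solving J·Δ = −F gives Δ = (-0.7500, 0.0000).
Then the next iterate is (p, q)₁ = (0.7500, -1.0000).
Round to (0.7500, -1.0000) and repeat: F = (-0.5625, 0.0000), J = [[-1.5000, -5.4375], [0.0000, -0.7500]].
Δ = (-0.3750, 0.0000), so (p, q)₂ = (0.3750, -1.0000).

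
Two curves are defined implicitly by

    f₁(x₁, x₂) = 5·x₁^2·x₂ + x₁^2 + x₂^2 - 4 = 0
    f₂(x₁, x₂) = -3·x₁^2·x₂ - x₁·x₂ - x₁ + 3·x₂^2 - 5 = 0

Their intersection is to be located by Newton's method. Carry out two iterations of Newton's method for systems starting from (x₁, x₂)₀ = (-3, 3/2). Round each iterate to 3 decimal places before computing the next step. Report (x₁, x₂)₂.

(-0.764, 1.330)

At (-3, 3/2): F = (74.750, -31.250).
Jacobian J = [[10·x₁·x₂ + 2·x₁, 5·x₁^2 + 2·x₂], [-6·x₁·x₂ - x₂ - 1, -3·x₁^2 - x₁ + 6·x₂]].
At the point, J = [[-51.000, 48.000], [24.500, -15.000]] (det J = -411.000).
Solving J·Δ = −F gives Δ = (0.922, -0.578).
Then the next iterate is (x₁, x₂)₁ = (-2.078, 0.922).
Round to (-2.078, 0.922) and repeat: F = (21.07454, -10.39965), J = [[-23.31516, 23.43442], [9.57350, -5.34425]].
Δ = (1.314, 0.408), so (x₁, x₂)₂ = (-0.764, 1.330).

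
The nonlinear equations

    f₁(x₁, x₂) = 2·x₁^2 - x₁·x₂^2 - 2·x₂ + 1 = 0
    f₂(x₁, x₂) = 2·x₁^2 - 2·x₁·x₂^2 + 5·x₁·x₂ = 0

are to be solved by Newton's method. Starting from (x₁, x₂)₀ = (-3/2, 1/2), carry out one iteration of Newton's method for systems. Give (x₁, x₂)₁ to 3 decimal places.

(-0.689, 0.112)

At (-3/2, 1/2): F = (4.875, 1.500).
Jacobian J = [[4·x₁ - x₂^2, -2·x₁·x₂ - 2], [4·x₁ - 2·x₂^2 + 5·x₂, -4·x₁·x₂ + 5·x₁]].
At the point, J = [[-6.250, -0.500], [-4.000, -4.500]] (det J = 26.125).
Solving J·Δ = −F gives Δ = (0.811, -0.388).
Then the next iterate is (x₁, x₂)₁ = (-0.689, 0.112).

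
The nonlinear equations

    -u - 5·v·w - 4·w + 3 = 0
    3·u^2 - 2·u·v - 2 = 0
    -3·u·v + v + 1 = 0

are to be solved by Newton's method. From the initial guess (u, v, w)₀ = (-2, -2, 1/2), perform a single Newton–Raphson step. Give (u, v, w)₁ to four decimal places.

At (-2, -2, 1/2): F = (8.0000, 2.0000, -13.0000).
Jacobian J = [[-1, -5·w, -5·v - 4], [6·u - 2·v, -2·u, 0], [-3·v, -3·u + 1, 0]].
At the point, J = [[-1.0000, -2.5000, 6.0000], [-8.0000, 4.0000, 0.0000], [6.0000, 7.0000, 0.0000]] (det J = -480.0000).
Solving J·Δ = −F gives Δ = (0.8250, 1.1500, -0.7167).
Then the next iterate is (u, v, w)₁ = (-1.1750, -0.8500, -0.2167).

(-1.1750, -0.8500, -0.2167)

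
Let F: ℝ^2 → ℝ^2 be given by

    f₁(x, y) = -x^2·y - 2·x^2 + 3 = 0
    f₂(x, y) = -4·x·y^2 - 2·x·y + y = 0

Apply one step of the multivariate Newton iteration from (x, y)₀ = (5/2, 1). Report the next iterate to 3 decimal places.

(1.599, 0.642)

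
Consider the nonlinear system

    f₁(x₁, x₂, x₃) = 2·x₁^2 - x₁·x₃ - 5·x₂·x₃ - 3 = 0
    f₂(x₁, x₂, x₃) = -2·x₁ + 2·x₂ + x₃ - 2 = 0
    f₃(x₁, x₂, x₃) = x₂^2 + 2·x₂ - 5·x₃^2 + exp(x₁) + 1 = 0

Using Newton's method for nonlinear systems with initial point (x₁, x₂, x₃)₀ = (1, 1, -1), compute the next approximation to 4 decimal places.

(-0.2079, 1.2673, -0.9504)

At (1, 1, -1): F = (5.0000, -3.0000, 1.718282).
Jacobian J = [[4·x₁ - x₃, -5·x₃, -x₁ - 5·x₂], [-2, 2, 1], [exp(x₁), 2·x₂ + 2, -10·x₃]].
At the point, J = [[5.0000, 5.0000, -6.0000], [-2.0000, 2.0000, 1.0000], [2.718282, 4.0000, 10.0000]] (det J = 274.210791).
Solving J·Δ = −F gives Δ = (-1.2079, 0.2673, 0.0496).
Then the next iterate is (x₁, x₂, x₃)₁ = (-0.2079, 1.2673, -0.9504).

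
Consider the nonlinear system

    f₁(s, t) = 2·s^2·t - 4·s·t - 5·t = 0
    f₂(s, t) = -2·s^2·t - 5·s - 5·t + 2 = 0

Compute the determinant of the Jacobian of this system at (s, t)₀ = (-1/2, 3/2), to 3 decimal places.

J = [[4·s·t - 4·t, 2·s^2 - 4·s - 5], [-4·s·t - 5, -2·s^2 - 5]].
At the point, J = [[-9.000, -2.500], [-2.000, -5.500]].
det J = 44.500.

44.500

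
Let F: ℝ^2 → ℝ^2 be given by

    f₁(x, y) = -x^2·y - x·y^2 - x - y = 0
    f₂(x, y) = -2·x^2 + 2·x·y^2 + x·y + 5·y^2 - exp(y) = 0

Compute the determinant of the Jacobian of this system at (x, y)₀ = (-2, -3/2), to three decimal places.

169.314

J = [[-2·x·y - y^2 - 1, -x^2 - 2·x·y - 1], [-4·x + 2·y^2 + y, 4·x·y + x + 10·y - exp(y)]].
At the point, J = [[-9.250, -11.000], [11.000, -5.22313]].
det J = 169.314.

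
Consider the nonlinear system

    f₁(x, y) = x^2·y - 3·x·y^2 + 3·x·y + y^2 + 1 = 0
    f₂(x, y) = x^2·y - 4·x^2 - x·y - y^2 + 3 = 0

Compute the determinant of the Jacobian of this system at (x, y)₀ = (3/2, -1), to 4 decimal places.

167.7500

J = [[2·x·y - 3·y^2 + 3·y, x^2 - 6·x·y + 3·x + 2·y], [2·x·y - 8·x - y, x^2 - x - 2·y]].
At the point, J = [[-9.0000, 13.7500], [-14.0000, 2.7500]].
det J = 167.7500.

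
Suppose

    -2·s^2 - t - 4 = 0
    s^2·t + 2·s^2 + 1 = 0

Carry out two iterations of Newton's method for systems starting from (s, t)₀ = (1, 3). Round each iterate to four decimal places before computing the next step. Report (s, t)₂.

At (1, 3): F = (-9.0000, 6.0000).
Jacobian J = [[-4·s, -1], [2·s·t + 4·s, s^2]].
At the point, J = [[-4.0000, -1.0000], [10.0000, 1.0000]] (det J = 6.0000).
Solving J·Δ = −F gives Δ = (0.5000, -11.0000).
Then the next iterate is (s, t)₁ = (1.5000, -8.0000).
Round to (1.5000, -8.0000) and repeat: F = (-0.5000, -12.5000), J = [[-6.0000, -1.0000], [-18.0000, 2.2500]].
Δ = (-0.4325, 2.0952), so (s, t)₂ = (1.0675, -5.9048).

(1.0675, -5.9048)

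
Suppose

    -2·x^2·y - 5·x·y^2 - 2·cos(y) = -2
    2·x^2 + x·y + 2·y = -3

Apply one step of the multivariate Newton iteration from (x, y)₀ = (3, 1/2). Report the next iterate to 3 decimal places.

At (3, 1/2): F = (-12.50517, 23.500).
Jacobian J = [[-4·x·y - 5·y^2, -2·x^2 - 10·x·y + 2·sin(y)], [4·x + y, x + 2]].
At the point, J = [[-7.250, -32.04115], [12.500, 5.000]] (det J = 364.26436).
Solving J·Δ = −F gives Δ = (-1.895, 0.039).
Then the next iterate is (x, y)₁ = (1.105, 0.539).

(1.105, 0.539)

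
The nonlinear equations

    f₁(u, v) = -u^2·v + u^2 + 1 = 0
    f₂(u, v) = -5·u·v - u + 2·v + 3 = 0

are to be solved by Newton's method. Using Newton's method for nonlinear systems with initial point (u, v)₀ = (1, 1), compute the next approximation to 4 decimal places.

At (1, 1): F = (1.0000, -1.0000).
Jacobian J = [[-2·u·v + 2·u, -u^2], [-5·v - 1, -5·u + 2]].
At the point, J = [[0.0000, -1.0000], [-6.0000, -3.0000]] (det J = -6.0000).
Solving J·Δ = −F gives Δ = (-0.6667, 1.0000).
Then the next iterate is (u, v)₁ = (0.3333, 2.0000).

(0.3333, 2.0000)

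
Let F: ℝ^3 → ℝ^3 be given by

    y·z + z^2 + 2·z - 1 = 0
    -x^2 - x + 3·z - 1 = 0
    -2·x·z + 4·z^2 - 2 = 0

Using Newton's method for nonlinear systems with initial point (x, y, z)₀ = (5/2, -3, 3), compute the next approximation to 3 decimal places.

At (5/2, -3, 3): F = (5.000, -0.750, 19.000).
Jacobian J = [[0, z, y + 2·z + 2], [-2·x - 1, 0, 3], [-2·z, 0, -2·x + 8·z]].
At the point, J = [[0.000, 3.000, 5.000], [-6.000, 0.000, 3.000], [-6.000, 0.000, 19.000]] (det J = 288.000).
Solving J·Δ = −F gives Δ = (-0.742, 0.391, -1.234).
Then the next iterate is (x, y, z)₁ = (1.758, -2.609, 1.766).

(1.758, -2.609, 1.766)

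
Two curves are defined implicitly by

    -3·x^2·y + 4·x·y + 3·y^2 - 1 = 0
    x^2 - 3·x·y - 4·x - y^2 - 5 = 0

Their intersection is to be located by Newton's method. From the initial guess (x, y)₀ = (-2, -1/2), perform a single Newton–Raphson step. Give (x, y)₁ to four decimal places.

At (-2, -1/2): F = (9.7500, 3.7500).
Jacobian J = [[-6·x·y + 4·y, -3·x^2 + 4·x + 6·y], [2·x - 3·y - 4, -3·x - 2·y]].
At the point, J = [[-8.0000, -23.0000], [-6.5000, 7.0000]] (det J = -205.5000).
Solving J·Δ = −F gives Δ = (0.7518, 0.1624).
Then the next iterate is (x, y)₁ = (-1.2482, -0.3376).

(-1.2482, -0.3376)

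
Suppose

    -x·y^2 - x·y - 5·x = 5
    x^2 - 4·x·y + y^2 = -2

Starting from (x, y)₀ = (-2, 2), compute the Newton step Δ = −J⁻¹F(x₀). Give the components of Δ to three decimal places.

At (-2, 2): F = (17.000, 26.000).
Jacobian J = [[-y^2 - y - 5, -2·x·y - x], [2·x - 4·y, -4·x + 2·y]].
At the point, J = [[-11.000, 10.000], [-12.000, 12.000]] (det J = -12.000).
Solving J·Δ = −F gives Δ = (-4.667, -6.833).

(-4.667, -6.833)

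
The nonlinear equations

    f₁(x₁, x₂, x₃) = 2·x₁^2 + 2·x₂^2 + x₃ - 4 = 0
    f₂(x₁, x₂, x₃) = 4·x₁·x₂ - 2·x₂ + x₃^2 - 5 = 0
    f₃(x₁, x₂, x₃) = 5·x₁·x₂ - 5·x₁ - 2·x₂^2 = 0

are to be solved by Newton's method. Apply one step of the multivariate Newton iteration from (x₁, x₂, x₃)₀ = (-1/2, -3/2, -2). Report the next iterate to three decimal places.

At (-1/2, -3/2, -2): F = (-1.000, 5.000, 1.750).
Jacobian J = [[4·x₁, 4·x₂, 1], [4·x₂, 4·x₁ - 2, 2·x₃], [5·x₂ - 5, 5·x₁ - 4·x₂, 0]].
At the point, J = [[-2.000, -6.000, 1.000], [-6.000, -4.000, -4.000], [-12.500, 3.500, 0.000]] (det J = -399.000).
Solving J·Δ = −F gives Δ = (0.132, -0.030, 1.083).
Then the next iterate is (x₁, x₂, x₃)₁ = (-0.368, -1.530, -0.917).

(-0.368, -1.530, -0.917)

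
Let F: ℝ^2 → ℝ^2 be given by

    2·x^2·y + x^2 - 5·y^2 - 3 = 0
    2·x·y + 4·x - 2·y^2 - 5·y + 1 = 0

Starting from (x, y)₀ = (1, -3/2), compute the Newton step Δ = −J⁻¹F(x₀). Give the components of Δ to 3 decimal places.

(-4.612, -0.129)

At (1, -3/2): F = (-16.250, 5.000).
Jacobian J = [[4·x·y + 2·x, 2·x^2 - 10·y], [2·y + 4, 2·x - 4·y - 5]].
At the point, J = [[-4.000, 17.000], [1.000, 3.000]] (det J = -29.000).
Solving J·Δ = −F gives Δ = (-4.612, -0.129).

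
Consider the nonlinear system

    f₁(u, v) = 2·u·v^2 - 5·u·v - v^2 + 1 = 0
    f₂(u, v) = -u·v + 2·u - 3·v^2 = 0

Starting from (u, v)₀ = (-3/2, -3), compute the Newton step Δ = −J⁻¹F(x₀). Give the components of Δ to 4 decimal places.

(0.0710, 1.7510)

At (-3/2, -3): F = (-57.5000, -34.5000).
Jacobian J = [[2·v^2 - 5·v, 4·u·v - 5·u - 2·v], [-v + 2, -u - 6·v]].
At the point, J = [[33.0000, 31.5000], [5.0000, 19.5000]] (det J = 486.0000).
Solving J·Δ = −F gives Δ = (0.0710, 1.7510).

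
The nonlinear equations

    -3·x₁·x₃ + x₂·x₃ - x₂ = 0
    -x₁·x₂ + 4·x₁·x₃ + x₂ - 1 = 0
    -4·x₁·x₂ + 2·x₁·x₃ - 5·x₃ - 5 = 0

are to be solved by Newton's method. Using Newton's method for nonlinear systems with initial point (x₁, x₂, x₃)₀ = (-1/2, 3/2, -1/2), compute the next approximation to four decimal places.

(-1.0000, -1.5000, -0.7500)

At (-1/2, 3/2, -1/2): F = (-3.0000, 2.2500, 1.0000).
Jacobian J = [[-3·x₃, x₃ - 1, -3·x₁ + x₂], [-x₂ + 4·x₃, -x₁ + 1, 4·x₁], [-4·x₂ + 2·x₃, -4·x₁, 2·x₁ - 5]].
At the point, J = [[1.5000, -1.5000, 3.0000], [-3.5000, 1.5000, -2.0000], [-7.0000, 2.0000, -6.0000]] (det J = 13.5000).
Solving J·Δ = −F gives Δ = (-0.5000, -3.0000, -0.2500).
Then the next iterate is (x₁, x₂, x₃)₁ = (-1.0000, -1.5000, -0.7500).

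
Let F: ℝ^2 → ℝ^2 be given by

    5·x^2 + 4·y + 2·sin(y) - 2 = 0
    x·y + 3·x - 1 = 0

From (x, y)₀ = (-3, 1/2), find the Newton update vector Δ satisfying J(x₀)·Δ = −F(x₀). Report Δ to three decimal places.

At (-3, 1/2): F = (45.95885, -11.500).
Jacobian J = [[10·x, 2·cos(y) + 4], [y + 3, x]].
At the point, J = [[-30.000, 5.75517], [3.500, -3.000]] (det J = 69.85692).
Solving J·Δ = −F gives Δ = (1.026, -2.636).

(1.026, -2.636)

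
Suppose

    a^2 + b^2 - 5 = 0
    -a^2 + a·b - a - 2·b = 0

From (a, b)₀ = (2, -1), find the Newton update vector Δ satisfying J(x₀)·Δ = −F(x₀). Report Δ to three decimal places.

(-1.000, -2.000)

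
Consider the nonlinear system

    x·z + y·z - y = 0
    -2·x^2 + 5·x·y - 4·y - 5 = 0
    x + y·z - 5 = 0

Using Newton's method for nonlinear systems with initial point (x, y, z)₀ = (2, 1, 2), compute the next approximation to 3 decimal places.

At (2, 1, 2): F = (5.000, -7.000, -1.000).
Jacobian J = [[z, z - 1, x + y], [-4·x + 5·y, 5·x - 4, 0], [1, z, y]].
At the point, J = [[2.000, 1.000, 3.000], [-3.000, 6.000, 0.000], [1.000, 2.000, 1.000]] (det J = -21.000).
Solving J·Δ = −F gives Δ = (0.619, 1.476, -2.571).
Then the next iterate is (x, y, z)₁ = (2.619, 2.476, -0.571).

(2.619, 2.476, -0.571)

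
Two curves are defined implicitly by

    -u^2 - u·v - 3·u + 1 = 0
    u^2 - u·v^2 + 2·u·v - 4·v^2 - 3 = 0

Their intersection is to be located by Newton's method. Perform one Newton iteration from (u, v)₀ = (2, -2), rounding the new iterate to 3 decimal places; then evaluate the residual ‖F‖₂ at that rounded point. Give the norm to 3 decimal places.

At (2, -2): F = (-5.000, -31.000).
Jacobian J = [[-2·u - v - 3, -u], [2·u - v^2 + 2·v, -2·u·v + 2·u - 8·v]].
At the point, J = [[-5.000, -2.000], [-4.000, 28.000]] (det J = -148.000).
Solving J·Δ = −F gives Δ = (-1.365, 0.912).
Then the next iterate is (u, v)₁ = (0.635, -1.088).
Re-evaluating at (0.635, -1.088): F = (-0.61734, -9.46519), so ‖F‖₂ = 9.485.

9.485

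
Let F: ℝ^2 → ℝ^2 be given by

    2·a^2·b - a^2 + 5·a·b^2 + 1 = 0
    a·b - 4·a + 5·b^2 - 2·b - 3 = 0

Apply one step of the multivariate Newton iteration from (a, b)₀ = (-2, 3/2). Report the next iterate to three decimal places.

(2.000, 1.477)

At (-2, 3/2): F = (-13.500, 10.250).
Jacobian J = [[4·a·b - 2·a + 5·b^2, 2·a^2 + 10·a·b], [b - 4, a + 10·b - 2]].
At the point, J = [[3.250, -22.000], [-2.500, 11.000]] (det J = -19.250).
Solving J·Δ = −F gives Δ = (4.000, -0.023).
Then the next iterate is (a, b)₁ = (2.000, 1.477).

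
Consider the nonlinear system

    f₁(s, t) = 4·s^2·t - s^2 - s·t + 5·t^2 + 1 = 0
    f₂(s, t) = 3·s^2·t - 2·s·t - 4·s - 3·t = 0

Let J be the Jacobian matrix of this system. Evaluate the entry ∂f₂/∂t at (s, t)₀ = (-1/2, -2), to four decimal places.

-1.2500

∂f₂/∂t = 3·s^2 - 2·s - 3.
At (-1/2, -2) this is -1.2500.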